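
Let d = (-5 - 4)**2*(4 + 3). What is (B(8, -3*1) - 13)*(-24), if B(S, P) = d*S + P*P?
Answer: -108768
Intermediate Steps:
d = 567 (d = (-9)**2*7 = 81*7 = 567)
B(S, P) = P**2 + 567*S (B(S, P) = 567*S + P*P = 567*S + P**2 = P**2 + 567*S)
(B(8, -3*1) - 13)*(-24) = (((-3*1)**2 + 567*8) - 13)*(-24) = (((-3)**2 + 4536) - 13)*(-24) = ((9 + 4536) - 13)*(-24) = (4545 - 13)*(-24) = 4532*(-24) = -108768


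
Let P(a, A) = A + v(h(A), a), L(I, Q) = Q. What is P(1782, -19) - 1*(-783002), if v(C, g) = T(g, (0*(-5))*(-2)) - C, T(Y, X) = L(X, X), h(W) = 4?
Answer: 782979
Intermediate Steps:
T(Y, X) = X
v(C, g) = -C (v(C, g) = (0*(-5))*(-2) - C = 0*(-2) - C = 0 - C = -C)
P(a, A) = -4 + A (P(a, A) = A - 1*4 = A - 4 = -4 + A)
P(1782, -19) - 1*(-783002) = (-4 - 19) - 1*(-783002) = -23 + 783002 = 782979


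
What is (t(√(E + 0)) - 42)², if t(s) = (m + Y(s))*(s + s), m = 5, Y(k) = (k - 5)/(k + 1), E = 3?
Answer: 4572 - 2160*√3 ≈ 830.77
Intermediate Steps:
Y(k) = (-5 + k)/(1 + k)
t(s) = 2*s*(5 + (-5 + s)/(1 + s)) (t(s) = (5 + (-5 + s)/(1 + s))*(s + s) = (5 + (-5 + s)/(1 + s))*(2*s) = 2*s*(5 + (-5 + s)/(1 + s)))
(t(√(E + 0)) - 42)² = (12*(√(3 + 0))²/(1 + √(3 + 0)) - 42)² = (12*(√3)²/(1 + √3) - 42)² = (12*3/(1 + √3) - 42)² = (36/(1 + √3) - 42)² = (-42 + 36/(1 + √3))²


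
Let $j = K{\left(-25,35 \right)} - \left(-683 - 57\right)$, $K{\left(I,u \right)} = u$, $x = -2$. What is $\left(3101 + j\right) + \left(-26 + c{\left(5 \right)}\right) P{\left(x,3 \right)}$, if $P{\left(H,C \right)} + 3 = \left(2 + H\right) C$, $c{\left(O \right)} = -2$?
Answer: $3960$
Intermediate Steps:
$P{\left(H,C \right)} = -3 + C \left(2 + H\right)$ ($P{\left(H,C \right)} = -3 + \left(2 + H\right) C = -3 + C \left(2 + H\right)$)
$j = 775$ ($j = 35 - \left(-683 - 57\right) = 35 - -740 = 35 + 740 = 775$)
$\left(3101 + j\right) + \left(-26 + c{\left(5 \right)}\right) P{\left(x,3 \right)} = \left(3101 + 775\right) + \left(-26 - 2\right) \left(-3 + 2 \cdot 3 + 3 \left(-2\right)\right) = 3876 - 28 \left(-3 + 6 - 6\right) = 3876 - -84 = 3876 + 84 = 3960$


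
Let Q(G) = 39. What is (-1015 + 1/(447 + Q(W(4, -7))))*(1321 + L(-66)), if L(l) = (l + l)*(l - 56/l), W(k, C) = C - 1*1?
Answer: -1631306723/162 ≈ -1.0070e+7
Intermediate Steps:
W(k, C) = -1 + C (W(k, C) = C - 1 = -1 + C)
L(l) = 2*l*(l - 56/l) (L(l) = (2*l)*(l - 56/l) = 2*l*(l - 56/l))
(-1015 + 1/(447 + Q(W(4, -7))))*(1321 + L(-66)) = (-1015 + 1/(447 + 39))*(1321 + (-112 + 2*(-66)²)) = (-1015 + 1/486)*(1321 + (-112 + 2*4356)) = (-1015 + 1/486)*(1321 + (-112 + 8712)) = -493289*(1321 + 8600)/486 = -493289/486*9921 = -1631306723/162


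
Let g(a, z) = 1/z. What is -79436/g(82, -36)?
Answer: 2859696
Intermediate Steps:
-79436/g(82, -36) = -79436/(1/(-36)) = -79436/(-1/36) = -79436*(-36) = 2859696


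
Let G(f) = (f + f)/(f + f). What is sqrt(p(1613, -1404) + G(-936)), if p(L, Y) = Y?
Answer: I*sqrt(1403) ≈ 37.457*I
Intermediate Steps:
G(f) = 1 (G(f) = (2*f)/((2*f)) = (2*f)*(1/(2*f)) = 1)
sqrt(p(1613, -1404) + G(-936)) = sqrt(-1404 + 1) = sqrt(-1403) = I*sqrt(1403)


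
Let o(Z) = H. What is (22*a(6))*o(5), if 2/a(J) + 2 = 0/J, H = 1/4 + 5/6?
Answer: -143/6 ≈ -23.833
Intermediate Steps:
H = 13/12 (H = 1*(¼) + 5*(⅙) = ¼ + ⅚ = 13/12 ≈ 1.0833)
o(Z) = 13/12
a(J) = -1 (a(J) = 2/(-2 + 0/J) = 2/(-2 + 0) = 2/(-2) = 2*(-½) = -1)
(22*a(6))*o(5) = (22*(-1))*(13/12) = -22*13/12 = -143/6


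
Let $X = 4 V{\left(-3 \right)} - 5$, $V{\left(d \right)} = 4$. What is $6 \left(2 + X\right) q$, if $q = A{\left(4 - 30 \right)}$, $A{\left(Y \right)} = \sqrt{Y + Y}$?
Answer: $156 i \sqrt{13} \approx 562.47 i$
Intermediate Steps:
$X = 11$ ($X = 4 \cdot 4 - 5 = 16 - 5 = 11$)
$A{\left(Y \right)} = \sqrt{2} \sqrt{Y}$ ($A{\left(Y \right)} = \sqrt{2 Y} = \sqrt{2} \sqrt{Y}$)
$q = 2 i \sqrt{13}$ ($q = \sqrt{2} \sqrt{4 - 30} = \sqrt{2} \sqrt{-26} = \sqrt{2} i \sqrt{26} = 2 i \sqrt{13} \approx 7.2111 i$)
$6 \left(2 + X\right) q = 6 \left(2 + 11\right) 2 i \sqrt{13} = 6 \cdot 13 \cdot 2 i \sqrt{13} = 78 \cdot 2 i \sqrt{13} = 156 i \sqrt{13}$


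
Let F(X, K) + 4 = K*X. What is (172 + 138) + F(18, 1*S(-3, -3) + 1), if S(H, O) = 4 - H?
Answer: 450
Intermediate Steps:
F(X, K) = -4 + K*X
(172 + 138) + F(18, 1*S(-3, -3) + 1) = (172 + 138) + (-4 + (1*(4 - 1*(-3)) + 1)*18) = 310 + (-4 + (1*(4 + 3) + 1)*18) = 310 + (-4 + (1*7 + 1)*18) = 310 + (-4 + (7 + 1)*18) = 310 + (-4 + 8*18) = 310 + (-4 + 144) = 310 + 140 = 450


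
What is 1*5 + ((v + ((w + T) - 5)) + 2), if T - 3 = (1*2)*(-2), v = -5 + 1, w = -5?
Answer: -8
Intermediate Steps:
v = -4
T = -1 (T = 3 + (1*2)*(-2) = 3 + 2*(-2) = 3 - 4 = -1)
1*5 + ((v + ((w + T) - 5)) + 2) = 1*5 + ((-4 + ((-5 - 1) - 5)) + 2) = 5 + ((-4 + (-6 - 5)) + 2) = 5 + ((-4 - 11) + 2) = 5 + (-15 + 2) = 5 - 13 = -8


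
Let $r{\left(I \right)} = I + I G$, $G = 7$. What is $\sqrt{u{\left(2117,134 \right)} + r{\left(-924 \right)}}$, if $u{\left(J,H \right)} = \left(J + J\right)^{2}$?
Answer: $2 \sqrt{4479841} \approx 4233.1$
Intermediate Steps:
$r{\left(I \right)} = 8 I$ ($r{\left(I \right)} = I + I 7 = I + 7 I = 8 I$)
$u{\left(J,H \right)} = 4 J^{2}$ ($u{\left(J,H \right)} = \left(2 J\right)^{2} = 4 J^{2}$)
$\sqrt{u{\left(2117,134 \right)} + r{\left(-924 \right)}} = \sqrt{4 \cdot 2117^{2} + 8 \left(-924\right)} = \sqrt{4 \cdot 4481689 - 7392} = \sqrt{17926756 - 7392} = \sqrt{17919364} = 2 \sqrt{4479841}$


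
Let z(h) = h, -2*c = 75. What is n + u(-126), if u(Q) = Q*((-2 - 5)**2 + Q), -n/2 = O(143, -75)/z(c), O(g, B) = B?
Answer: 9698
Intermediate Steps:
c = -75/2 (c = -1/2*75 = -75/2 ≈ -37.500)
n = -4 (n = -(-150)/(-75/2) = -(-150)*(-2)/75 = -2*2 = -4)
u(Q) = Q*(49 + Q) (u(Q) = Q*((-7)**2 + Q) = Q*(49 + Q))
n + u(-126) = -4 - 126*(49 - 126) = -4 - 126*(-77) = -4 + 9702 = 9698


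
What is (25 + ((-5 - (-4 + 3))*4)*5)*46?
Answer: -2530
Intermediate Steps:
(25 + ((-5 - (-4 + 3))*4)*5)*46 = (25 + ((-5 - 1*(-1))*4)*5)*46 = (25 + ((-5 + 1)*4)*5)*46 = (25 - 4*4*5)*46 = (25 - 16*5)*46 = (25 - 80)*46 = -55*46 = -2530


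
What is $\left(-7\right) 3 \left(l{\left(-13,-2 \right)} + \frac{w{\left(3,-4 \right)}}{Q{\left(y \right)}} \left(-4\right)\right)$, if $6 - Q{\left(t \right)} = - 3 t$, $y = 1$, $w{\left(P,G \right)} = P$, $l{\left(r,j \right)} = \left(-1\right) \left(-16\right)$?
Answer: $-308$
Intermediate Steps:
$l{\left(r,j \right)} = 16$
$Q{\left(t \right)} = 6 + 3 t$ ($Q{\left(t \right)} = 6 - - 3 t = 6 + 3 t$)
$\left(-7\right) 3 \left(l{\left(-13,-2 \right)} + \frac{w{\left(3,-4 \right)}}{Q{\left(y \right)}} \left(-4\right)\right) = \left(-7\right) 3 \left(16 + \frac{3}{6 + 3 \cdot 1} \left(-4\right)\right) = - 21 \left(16 + \frac{3}{6 + 3} \left(-4\right)\right) = - 21 \left(16 + \frac{3}{9} \left(-4\right)\right) = - 21 \left(16 + 3 \cdot \frac{1}{9} \left(-4\right)\right) = - 21 \left(16 + \frac{1}{3} \left(-4\right)\right) = - 21 \left(16 - \frac{4}{3}\right) = \left(-21\right) \frac{44}{3} = -308$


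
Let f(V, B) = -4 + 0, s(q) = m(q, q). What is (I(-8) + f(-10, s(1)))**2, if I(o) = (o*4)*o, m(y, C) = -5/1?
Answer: 63504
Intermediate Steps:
m(y, C) = -5 (m(y, C) = -5*1 = -5)
s(q) = -5
f(V, B) = -4
I(o) = 4*o**2 (I(o) = (4*o)*o = 4*o**2)
(I(-8) + f(-10, s(1)))**2 = (4*(-8)**2 - 4)**2 = (4*64 - 4)**2 = (256 - 4)**2 = 252**2 = 63504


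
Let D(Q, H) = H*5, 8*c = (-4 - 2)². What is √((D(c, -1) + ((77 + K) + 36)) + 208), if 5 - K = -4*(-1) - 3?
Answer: 8*√5 ≈ 17.889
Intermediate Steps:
K = 4 (K = 5 - (-4*(-1) - 3) = 5 - (4 - 3) = 5 - 1*1 = 5 - 1 = 4)
c = 9/2 (c = (-4 - 2)²/8 = (⅛)*(-6)² = (⅛)*36 = 9/2 ≈ 4.5000)
D(Q, H) = 5*H
√((D(c, -1) + ((77 + K) + 36)) + 208) = √((5*(-1) + ((77 + 4) + 36)) + 208) = √((-5 + (81 + 36)) + 208) = √((-5 + 117) + 208) = √(112 + 208) = √320 = 8*√5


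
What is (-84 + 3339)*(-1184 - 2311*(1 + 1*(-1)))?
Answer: -3853920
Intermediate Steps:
(-84 + 3339)*(-1184 - 2311*(1 + 1*(-1))) = 3255*(-1184 - 2311*(1 - 1)) = 3255*(-1184 - 2311*0) = 3255*(-1184 + 0) = 3255*(-1184) = -3853920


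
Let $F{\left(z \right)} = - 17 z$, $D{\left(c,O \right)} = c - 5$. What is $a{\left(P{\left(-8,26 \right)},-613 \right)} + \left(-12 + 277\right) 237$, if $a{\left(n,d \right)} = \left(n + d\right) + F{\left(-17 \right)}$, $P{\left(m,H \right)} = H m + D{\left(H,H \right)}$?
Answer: $62294$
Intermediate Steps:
$D{\left(c,O \right)} = -5 + c$
$P{\left(m,H \right)} = -5 + H + H m$ ($P{\left(m,H \right)} = H m + \left(-5 + H\right) = -5 + H + H m$)
$a{\left(n,d \right)} = 289 + d + n$ ($a{\left(n,d \right)} = \left(n + d\right) - -289 = \left(d + n\right) + 289 = 289 + d + n$)
$a{\left(P{\left(-8,26 \right)},-613 \right)} + \left(-12 + 277\right) 237 = \left(289 - 613 + \left(-5 + 26 + 26 \left(-8\right)\right)\right) + \left(-12 + 277\right) 237 = \left(289 - 613 - 187\right) + 265 \cdot 237 = \left(289 - 613 - 187\right) + 62805 = -511 + 62805 = 62294$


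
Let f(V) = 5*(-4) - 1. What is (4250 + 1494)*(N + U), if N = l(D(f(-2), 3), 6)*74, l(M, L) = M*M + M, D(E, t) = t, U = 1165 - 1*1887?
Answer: 953504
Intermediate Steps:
U = -722 (U = 1165 - 1887 = -722)
f(V) = -21 (f(V) = -20 - 1 = -21)
l(M, L) = M + M² (l(M, L) = M² + M = M + M²)
N = 888 (N = (3*(1 + 3))*74 = (3*4)*74 = 12*74 = 888)
(4250 + 1494)*(N + U) = (4250 + 1494)*(888 - 722) = 5744*166 = 953504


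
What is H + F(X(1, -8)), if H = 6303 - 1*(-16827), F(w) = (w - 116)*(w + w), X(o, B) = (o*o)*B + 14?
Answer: 21810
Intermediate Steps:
X(o, B) = 14 + B*o² (X(o, B) = o²*B + 14 = B*o² + 14 = 14 + B*o²)
F(w) = 2*w*(-116 + w) (F(w) = (-116 + w)*(2*w) = 2*w*(-116 + w))
H = 23130 (H = 6303 + 16827 = 23130)
H + F(X(1, -8)) = 23130 + 2*(14 - 8*1²)*(-116 + (14 - 8*1²)) = 23130 + 2*(14 - 8*1)*(-116 + (14 - 8*1)) = 23130 + 2*(14 - 8)*(-116 + (14 - 8)) = 23130 + 2*6*(-116 + 6) = 23130 + 2*6*(-110) = 23130 - 1320 = 21810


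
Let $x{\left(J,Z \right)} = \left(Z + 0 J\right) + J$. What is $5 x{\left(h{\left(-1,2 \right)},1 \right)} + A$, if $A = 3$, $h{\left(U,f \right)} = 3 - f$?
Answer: $13$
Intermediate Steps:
$x{\left(J,Z \right)} = J + Z$ ($x{\left(J,Z \right)} = \left(Z + 0\right) + J = Z + J = J + Z$)
$5 x{\left(h{\left(-1,2 \right)},1 \right)} + A = 5 \left(\left(3 - 2\right) + 1\right) + 3 = 5 \left(1 + 1\right) + 3 = 5 \cdot 2 + 3 = 10 + 3 = 13$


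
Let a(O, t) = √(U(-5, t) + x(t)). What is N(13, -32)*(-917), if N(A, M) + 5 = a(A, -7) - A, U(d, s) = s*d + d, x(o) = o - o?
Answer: 16506 - 917*√30 ≈ 11483.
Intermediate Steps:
x(o) = 0
U(d, s) = d + d*s (U(d, s) = d*s + d = d + d*s)
a(O, t) = √(-5 - 5*t) (a(O, t) = √(-5*(1 + t) + 0) = √((-5 - 5*t) + 0) = √(-5 - 5*t))
N(A, M) = -5 + √30 - A (N(A, M) = -5 + (√(-5 - 5*(-7)) - A) = -5 + (√(-5 + 35) - A) = -5 + (√30 - A) = -5 + √30 - A)
N(13, -32)*(-917) = (-5 + √30 - 1*13)*(-917) = (-5 + √30 - 13)*(-917) = (-18 + √30)*(-917) = 16506 - 917*√30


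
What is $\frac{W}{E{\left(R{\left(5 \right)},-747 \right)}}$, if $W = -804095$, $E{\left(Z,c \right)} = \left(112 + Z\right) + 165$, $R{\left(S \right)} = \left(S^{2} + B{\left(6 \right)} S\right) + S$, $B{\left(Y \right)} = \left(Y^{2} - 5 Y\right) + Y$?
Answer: $- \frac{804095}{367} \approx -2191.0$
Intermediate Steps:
$B{\left(Y \right)} = Y^{2} - 4 Y$
$R{\left(S \right)} = S^{2} + 13 S$ ($R{\left(S \right)} = \left(S^{2} + 6 \left(-4 + 6\right) S\right) + S = \left(S^{2} + 6 \cdot 2 S\right) + S = \left(S^{2} + 12 S\right) + S = S^{2} + 13 S$)
$E{\left(Z,c \right)} = 277 + Z$
$\frac{W}{E{\left(R{\left(5 \right)},-747 \right)}} = - \frac{804095}{277 + 5 \left(13 + 5\right)} = - \frac{804095}{277 + 5 \cdot 18} = - \frac{804095}{277 + 90} = - \frac{804095}{367}$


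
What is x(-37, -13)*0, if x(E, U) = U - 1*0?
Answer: 0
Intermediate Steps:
x(E, U) = U (x(E, U) = U + 0 = U)
x(-37, -13)*0 = -13*0 = 0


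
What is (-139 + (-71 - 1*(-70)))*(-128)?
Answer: 17920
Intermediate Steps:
(-139 + (-71 - 1*(-70)))*(-128) = (-139 + (-71 + 70))*(-128) = (-139 - 1)*(-128) = -140*(-128) = 17920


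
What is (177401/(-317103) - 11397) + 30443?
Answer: 6039366337/317103 ≈ 19045.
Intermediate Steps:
(177401/(-317103) - 11397) + 30443 = (177401*(-1/317103) - 11397) + 30443 = (-177401/317103 - 11397) + 30443 = -3614200292/317103 + 30443 = 6039366337/317103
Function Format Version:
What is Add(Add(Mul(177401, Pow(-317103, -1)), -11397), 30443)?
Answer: Rational(6039366337, 317103) ≈ 19045.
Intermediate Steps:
Add(Add(Mul(177401, Pow(-317103, -1)), -11397), 30443) = Add(Add(Mul(177401, Rational(-1, 317103)), -11397), 30443) = Add(Add(Rational(-177401, 317103), -11397), 30443) = Add(Rational(-3614200292, 317103), 30443) = Rational(6039366337, 317103)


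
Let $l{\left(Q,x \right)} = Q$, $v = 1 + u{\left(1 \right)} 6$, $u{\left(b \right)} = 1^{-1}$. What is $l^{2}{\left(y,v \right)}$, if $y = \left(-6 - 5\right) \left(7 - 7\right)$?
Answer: $0$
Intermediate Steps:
$y = 0$ ($y = \left(-11\right) 0 = 0$)
$u{\left(b \right)} = 1$
$v = 7$ ($v = 1 + 1 \cdot 6 = 1 + 6 = 7$)
$l^{2}{\left(y,v \right)} = 0^{2} = 0$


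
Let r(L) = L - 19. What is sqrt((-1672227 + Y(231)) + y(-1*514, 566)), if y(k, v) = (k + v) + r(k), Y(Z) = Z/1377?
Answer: I*sqrt(39156417645)/153 ≈ 1293.3*I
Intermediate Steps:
r(L) = -19 + L
Y(Z) = Z/1377 (Y(Z) = Z*(1/1377) = Z/1377)
y(k, v) = -19 + v + 2*k (y(k, v) = (k + v) + (-19 + k) = -19 + v + 2*k)
sqrt((-1672227 + Y(231)) + y(-1*514, 566)) = sqrt((-1672227 + (1/1377)*231) + (-19 + 566 + 2*(-1*514))) = sqrt((-1672227 + 77/459) + (-19 + 566 + 2*(-514))) = sqrt(-767552116/459 + (-19 + 566 - 1028)) = sqrt(-767552116/459 - 481) = sqrt(-767772895/459) = I*sqrt(39156417645)/153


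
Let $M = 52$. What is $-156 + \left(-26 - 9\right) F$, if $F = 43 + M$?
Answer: $-3481$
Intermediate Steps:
$F = 95$ ($F = 43 + 52 = 95$)
$-156 + \left(-26 - 9\right) F = -156 + \left(-26 - 9\right) 95 = -156 - 3325 = -3481$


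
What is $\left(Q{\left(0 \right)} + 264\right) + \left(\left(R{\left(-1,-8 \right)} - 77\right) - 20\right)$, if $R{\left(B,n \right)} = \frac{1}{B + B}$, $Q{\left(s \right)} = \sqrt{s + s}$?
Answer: $\frac{333}{2} \approx 166.5$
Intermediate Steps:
$Q{\left(s \right)} = \sqrt{2} \sqrt{s}$ ($Q{\left(s \right)} = \sqrt{2 s} = \sqrt{2} \sqrt{s}$)
$R{\left(B,n \right)} = \frac{1}{2 B}$
$\left(Q{\left(0 \right)} + 264\right) + \left(\left(R{\left(-1,-8 \right)} - 77\right) - 20\right) = \left(\sqrt{2} \sqrt{0} + 264\right) + \left(\left(\frac{1}{2 \left(-1\right)} - 77\right) - 20\right) = \left(\sqrt{2} \cdot 0 + 264\right) + \left(\left(\frac{1}{2} \left(-1\right) - 77\right) - 20\right) = \left(0 + 264\right) - \frac{195}{2} = 264 - \frac{195}{2} = \frac{333}{2}$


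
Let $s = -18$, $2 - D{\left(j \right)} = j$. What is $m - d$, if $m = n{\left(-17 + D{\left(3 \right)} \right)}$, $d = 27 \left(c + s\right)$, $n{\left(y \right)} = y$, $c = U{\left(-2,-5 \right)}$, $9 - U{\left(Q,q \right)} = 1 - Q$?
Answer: $306$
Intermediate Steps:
$D{\left(j \right)} = 2 - j$
$U{\left(Q,q \right)} = 8 + Q$ ($U{\left(Q,q \right)} = 9 - \left(1 - Q\right) = 9 + \left(-1 + Q\right) = 8 + Q$)
$c = 6$ ($c = 8 - 2 = 6$)
$d = -324$ ($d = 27 \left(6 - 18\right) = 27 \left(-12\right) = -324$)
$m = -18$ ($m = -17 + \left(2 - 3\right) = -17 - 1 = -18$)
$m - d = -18 - -324 = -18 + 324 = 306$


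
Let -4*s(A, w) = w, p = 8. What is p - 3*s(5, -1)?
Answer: 29/4 ≈ 7.2500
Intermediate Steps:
s(A, w) = -w/4
p - 3*s(5, -1) = 8 - (-3)*(-1)/4 = 8 - 3*¼ = 8 - ¾ = 29/4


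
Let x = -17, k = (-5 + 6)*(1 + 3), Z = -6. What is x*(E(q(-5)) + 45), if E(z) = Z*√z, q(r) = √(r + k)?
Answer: -765 + 102*√I ≈ -692.88 + 72.125*I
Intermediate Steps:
k = 4 (k = 1*4 = 4)
q(r) = √(4 + r) (q(r) = √(r + 4) = √(4 + r))
E(z) = -6*√z
x*(E(q(-5)) + 45) = -17*(-6*(4 - 5)^(¼) + 45) = -17*(-6*(-1)^(¼) + 45) = -17*(-6*√I + 45) = -17*(45 - 6*√I) = -765 + 102*√I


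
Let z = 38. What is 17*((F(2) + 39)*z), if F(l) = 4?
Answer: 27778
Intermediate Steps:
17*((F(2) + 39)*z) = 17*((4 + 39)*38) = 17*(43*38) = 17*1634 = 27778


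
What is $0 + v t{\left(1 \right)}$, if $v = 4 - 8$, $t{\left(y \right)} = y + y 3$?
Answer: $-16$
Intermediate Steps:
$t{\left(y \right)} = 4 y$ ($t{\left(y \right)} = y + 3 y = 4 y$)
$v = -4$ ($v = 4 - 8 = -4$)
$0 + v t{\left(1 \right)} = 0 - 4 \cdot 4 \cdot 1 = 0 - 16 = -16$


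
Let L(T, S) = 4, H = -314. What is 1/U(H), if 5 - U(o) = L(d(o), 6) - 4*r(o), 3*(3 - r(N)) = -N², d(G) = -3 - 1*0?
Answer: 3/394423 ≈ 7.6060e-6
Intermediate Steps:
d(G) = -3 (d(G) = -3 + 0 = -3)
r(N) = 3 + N²/3 (r(N) = 3 - (-1)*N²/3 = 3 + N²/3)
U(o) = 13 + 4*o²/3 (U(o) = 5 - (4 - 4*(3 + o²/3)) = 5 - (4 + (-12 - 4*o²/3)) = 5 - (-8 - 4*o²/3) = 5 + (8 + 4*o²/3) = 13 + 4*o²/3)
1/U(H) = 1/(13 + (4/3)*(-314)²) = 1/(13 + (4/3)*98596) = 1/(13 + 394384/3) = 1/(394423/3) = 3/394423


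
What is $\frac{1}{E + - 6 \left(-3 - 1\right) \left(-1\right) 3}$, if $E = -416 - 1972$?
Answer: $- \frac{1}{2460} \approx -0.0004065$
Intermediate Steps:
$E = -2388$ ($E = -416 - 1972 = -2388$)
$\frac{1}{E + - 6 \left(-3 - 1\right) \left(-1\right) 3} = \frac{1}{-2388 + - 6 \left(-3 - 1\right) \left(-1\right) 3} = \frac{1}{-2388 + - 6 \left(\left(-4\right) \left(-1\right)\right) 3} = \frac{1}{-2388 + \left(-6\right) 4 \cdot 3} = \frac{1}{-2388 - 72} = \frac{1}{-2460} = - \frac{1}{2460}$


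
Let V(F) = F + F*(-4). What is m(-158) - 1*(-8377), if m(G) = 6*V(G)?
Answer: 11221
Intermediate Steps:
V(F) = -3*F (V(F) = F - 4*F = -3*F)
m(G) = -18*G (m(G) = 6*(-3*G) = -18*G)
m(-158) - 1*(-8377) = -18*(-158) - 1*(-8377) = 2844 + 8377 = 11221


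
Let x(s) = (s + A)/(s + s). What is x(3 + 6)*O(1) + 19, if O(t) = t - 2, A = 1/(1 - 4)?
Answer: 500/27 ≈ 18.519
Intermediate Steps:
A = -1/3 (A = 1/(-3) = -1/3 ≈ -0.33333)
O(t) = -2 + t
x(s) = (-1/3 + s)/(2*s) (x(s) = (s - 1/3)/(s + s) = (-1/3 + s)/((2*s)) = (-1/3 + s)*(1/(2*s)) = (-1/3 + s)/(2*s))
x(3 + 6)*O(1) + 19 = ((-1 + 3*(3 + 6))/(6*(3 + 6)))*(-2 + 1) + 19 = ((1/6)*(-1 + 3*9)/9)*(-1) + 19 = ((1/6)*(1/9)*(-1 + 27))*(-1) + 19 = ((1/6)*(1/9)*26)*(-1) + 19 = (13/27)*(-1) + 19 = -13/27 + 19 = 500/27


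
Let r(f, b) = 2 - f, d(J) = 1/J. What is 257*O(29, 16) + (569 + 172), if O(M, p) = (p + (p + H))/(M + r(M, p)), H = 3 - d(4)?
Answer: 41651/8 ≈ 5206.4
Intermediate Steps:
H = 11/4 (H = 3 - 1/4 = 3 - 1*¼ = 3 - ¼ = 11/4 ≈ 2.7500)
O(M, p) = 11/8 + p (O(M, p) = (p + (p + 11/4))/(M + (2 - M)) = (p + (11/4 + p))/2 = (11/4 + 2*p)*(½) = 11/8 + p)
257*O(29, 16) + (569 + 172) = 257*(11/8 + 16) + (569 + 172) = 257*(139/8) + 741 = 35723/8 + 741 = 41651/8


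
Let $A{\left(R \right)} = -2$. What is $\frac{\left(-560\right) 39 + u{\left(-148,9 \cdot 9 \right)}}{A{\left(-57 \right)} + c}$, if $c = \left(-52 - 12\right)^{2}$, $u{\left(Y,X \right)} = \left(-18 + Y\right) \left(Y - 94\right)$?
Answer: $\frac{9166}{2047} \approx 4.4778$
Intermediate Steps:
$u{\left(Y,X \right)} = \left(-94 + Y\right) \left(-18 + Y\right)$ ($u{\left(Y,X \right)} = \left(-18 + Y\right) \left(-94 + Y\right) = \left(-94 + Y\right) \left(-18 + Y\right)$)
$c = 4096$ ($c = \left(-64\right)^{2} = 4096$)
$\frac{\left(-560\right) 39 + u{\left(-148,9 \cdot 9 \right)}}{A{\left(-57 \right)} + c} = \frac{\left(-560\right) 39 + \left(1692 + \left(-148\right)^{2} - -16576\right)}{-2 + 4096} = \frac{-21840 + \left(1692 + 21904 + 16576\right)}{4094} = \left(-21840 + 40172\right) \frac{1}{4094} = 18332 \cdot \frac{1}{4094} = \frac{9166}{2047}$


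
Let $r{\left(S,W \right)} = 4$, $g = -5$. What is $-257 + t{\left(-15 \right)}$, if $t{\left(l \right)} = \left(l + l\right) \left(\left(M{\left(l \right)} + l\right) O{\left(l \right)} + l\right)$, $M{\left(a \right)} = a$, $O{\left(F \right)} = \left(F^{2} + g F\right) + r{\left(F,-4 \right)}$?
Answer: $273793$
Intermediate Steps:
$O{\left(F \right)} = 4 + F^{2} - 5 F$ ($O{\left(F \right)} = \left(F^{2} - 5 F\right) + 4 = 4 + F^{2} - 5 F$)
$t{\left(l \right)} = 2 l \left(l + 2 l \left(4 + l^{2} - 5 l\right)\right)$ ($t{\left(l \right)} = \left(l + l\right) \left(\left(l + l\right) \left(4 + l^{2} - 5 l\right) + l\right) = 2 l \left(2 l \left(4 + l^{2} - 5 l\right) + l\right) = 2 l \left(l + 2 l \left(4 + l^{2} - 5 l\right)\right)$)
$-257 + t{\left(-15 \right)} = -257 + \left(-15\right)^{2} \left(18 - -300 + 4 \left(-15\right)^{2}\right) = -257 + 225 \left(18 + 300 + 4 \cdot 225\right) = -257 + 225 \left(18 + 300 + 900\right) = -257 + 225 \cdot 1218 = -257 + 274050 = 273793$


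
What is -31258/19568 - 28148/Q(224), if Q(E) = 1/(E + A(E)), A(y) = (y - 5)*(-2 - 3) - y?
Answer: 301563019411/9784 ≈ 3.0822e+7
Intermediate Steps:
A(y) = 25 - 6*y (A(y) = (-5 + y)*(-5) - y = (25 - 5*y) - y = 25 - 6*y)
Q(E) = 1/(25 - 5*E) (Q(E) = 1/(E + (25 - 6*E)) = 1/(25 - 5*E))
-31258/19568 - 28148/Q(224) = -31258/19568 - 28148/((-1/(-25 + 5*224))) = -31258*1/19568 - 28148/((-1/(-25 + 1120))) = -15629/9784 - 28148/((-1/1095)) = -15629/9784 - 28148/((-1*1/1095)) = -15629/9784 - 28148/(-1/1095) = -15629/9784 - 28148*(-1095) = -15629/9784 + 30822060 = 301563019411/9784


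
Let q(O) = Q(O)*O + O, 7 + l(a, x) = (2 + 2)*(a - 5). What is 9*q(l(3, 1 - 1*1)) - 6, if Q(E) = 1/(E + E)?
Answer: -273/2 ≈ -136.50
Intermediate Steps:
Q(E) = 1/(2*E)
l(a, x) = -27 + 4*a (l(a, x) = -7 + (2 + 2)*(a - 5) = -7 + 4*(-5 + a) = -7 + (-20 + 4*a) = -27 + 4*a)
q(O) = 1/2 + O (q(O) = (1/(2*O))*O + O = 1/2 + O)
9*q(l(3, 1 - 1*1)) - 6 = 9*(1/2 + (-27 + 4*3)) - 6 = 9*(1/2 + (-27 + 12)) - 6 = 9*(1/2 - 15) - 6 = 9*(-29/2) - 6 = -261/2 - 6 = -273/2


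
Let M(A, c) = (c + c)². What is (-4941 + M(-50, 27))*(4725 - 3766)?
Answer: -1941975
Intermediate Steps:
M(A, c) = 4*c² (M(A, c) = (2*c)² = 4*c²)
(-4941 + M(-50, 27))*(4725 - 3766) = (-4941 + 4*27²)*(4725 - 3766) = (-4941 + 4*729)*959 = (-4941 + 2916)*959 = -2025*959 = -1941975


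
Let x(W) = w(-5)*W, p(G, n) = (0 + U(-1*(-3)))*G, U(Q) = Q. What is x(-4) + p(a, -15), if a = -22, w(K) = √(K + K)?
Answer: -66 - 4*I*√10 ≈ -66.0 - 12.649*I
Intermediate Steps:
w(K) = √2*√K (w(K) = √(2*K) = √2*√K)
p(G, n) = 3*G (p(G, n) = (0 - 1*(-3))*G = (0 + 3)*G = 3*G)
x(W) = I*W*√10 (x(W) = (√2*√(-5))*W = (√2*(I*√5))*W = (I*√10)*W = I*W*√10)
x(-4) + p(a, -15) = I*(-4)*√10 + 3*(-22) = -4*I*√10 - 66 = -66 - 4*I*√10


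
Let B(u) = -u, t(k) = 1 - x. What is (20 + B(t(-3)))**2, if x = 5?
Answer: 576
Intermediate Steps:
t(k) = -4 (t(k) = 1 - 1*5 = 1 - 5 = -4)
(20 + B(t(-3)))**2 = (20 - 1*(-4))**2 = (20 + 4)**2 = 24**2 = 576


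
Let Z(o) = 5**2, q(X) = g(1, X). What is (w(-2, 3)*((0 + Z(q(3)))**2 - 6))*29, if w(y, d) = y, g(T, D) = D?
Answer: -35902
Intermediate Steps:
q(X) = X
Z(o) = 25
(w(-2, 3)*((0 + Z(q(3)))**2 - 6))*29 = -2*((0 + 25)**2 - 6)*29 = -2*(25**2 - 6)*29 = -2*(625 - 6)*29 = -2*619*29 = -1238*29 = -35902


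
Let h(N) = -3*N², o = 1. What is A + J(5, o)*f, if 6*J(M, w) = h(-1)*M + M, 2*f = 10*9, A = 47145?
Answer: 47070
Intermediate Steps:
f = 45 (f = (10*9)/2 = (½)*90 = 45)
J(M, w) = -M/3 (J(M, w) = ((-3*(-1)²)*M + M)/6 = ((-3*1)*M + M)/6 = (-3*M + M)/6 = (-2*M)/6 = -M/3)
A + J(5, o)*f = 47145 - ⅓*5*45 = 47145 - 5/3*45 = 47145 - 75 = 47070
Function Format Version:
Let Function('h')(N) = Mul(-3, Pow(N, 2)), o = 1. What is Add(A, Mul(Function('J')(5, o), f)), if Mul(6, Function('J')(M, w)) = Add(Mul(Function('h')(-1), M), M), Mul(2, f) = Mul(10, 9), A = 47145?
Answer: 47070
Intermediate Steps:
f = 45 (f = Mul(Rational(1, 2), Mul(10, 9)) = Mul(Rational(1, 2), 90) = 45)
Function('J')(M, w) = Mul(Rational(-1, 3), M) (Function('J')(M, w) = Mul(Rational(1, 6), Add(Mul(Mul(-3, Pow(-1, 2)), M), M)) = Mul(Rational(1, 6), Add(Mul(Mul(-3, 1), M), M)) = Mul(Rational(1, 6), Add(Mul(-3, M), M)) = Mul(Rational(1, 6), Mul(-2, M)) = Mul(Rational(-1, 3), M))
Add(A, Mul(Function('J')(5, o), f)) = Add(47145, Mul(Mul(Rational(-1, 3), 5), 45)) = Add(47145, Mul(Rational(-5, 3), 45)) = Add(47145, -75) = 47070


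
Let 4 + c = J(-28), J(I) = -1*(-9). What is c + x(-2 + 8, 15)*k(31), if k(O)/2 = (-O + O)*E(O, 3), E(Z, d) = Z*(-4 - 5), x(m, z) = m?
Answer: 5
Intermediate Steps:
J(I) = 9
c = 5 (c = -4 + 9 = 5)
E(Z, d) = -9*Z (E(Z, d) = Z*(-9) = -9*Z)
k(O) = 0 (k(O) = 2*((-O + O)*(-9*O)) = 2*(0*(-9*O)) = 2*0 = 0)
c + x(-2 + 8, 15)*k(31) = 5 + (-2 + 8)*0 = 5 + 6*0 = 5 + 0 = 5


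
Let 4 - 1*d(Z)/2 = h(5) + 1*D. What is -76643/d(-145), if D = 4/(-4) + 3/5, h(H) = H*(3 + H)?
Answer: 383215/356 ≈ 1076.4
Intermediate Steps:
D = -2/5 (D = 4*(-1/4) + 3*(1/5) = -1 + 3/5 = -2/5 ≈ -0.40000)
d(Z) = -356/5 (d(Z) = 8 - 2*(5*(3 + 5) + 1*(-2/5)) = 8 - 2*(5*8 - 2/5) = 8 - 2*(40 - 2/5) = 8 - 2*198/5 = 8 - 396/5 = -356/5)
-76643/d(-145) = -76643/(-356/5) = -76643*(-5/356) = 383215/356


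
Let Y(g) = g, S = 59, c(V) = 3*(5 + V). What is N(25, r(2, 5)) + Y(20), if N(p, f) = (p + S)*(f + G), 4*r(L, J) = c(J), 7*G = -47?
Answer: 86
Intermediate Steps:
G = -47/7 (G = (1/7)*(-47) = -47/7 ≈ -6.7143)
c(V) = 15 + 3*V
r(L, J) = 15/4 + 3*J/4 (r(L, J) = (15 + 3*J)/4 = 15/4 + 3*J/4)
N(p, f) = (59 + p)*(-47/7 + f) (N(p, f) = (p + 59)*(f - 47/7) = (59 + p)*(-47/7 + f))
N(25, r(2, 5)) + Y(20) = (-2773/7 + 59*(15/4 + (3/4)*5) - 47/7*25 + (15/4 + (3/4)*5)*25) + 20 = (-2773/7 + 59*(15/4 + 15/4) - 1175/7 + (15/4 + 15/4)*25) + 20 = (-2773/7 + 59*(15/2) - 1175/7 + (15/2)*25) + 20 = (-2773/7 + 885/2 - 1175/7 + 375/2) + 20 = 66 + 20 = 86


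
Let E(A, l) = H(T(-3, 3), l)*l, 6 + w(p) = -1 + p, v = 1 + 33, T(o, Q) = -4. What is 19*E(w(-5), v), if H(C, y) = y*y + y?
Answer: 768740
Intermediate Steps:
v = 34
H(C, y) = y + y**2 (H(C, y) = y**2 + y = y + y**2)
w(p) = -7 + p (w(p) = -6 + (-1 + p) = -7 + p)
E(A, l) = l**2*(1 + l) (E(A, l) = (l*(1 + l))*l = l**2*(1 + l))
19*E(w(-5), v) = 19*(34**2*(1 + 34)) = 19*(1156*35) = 19*40460 = 768740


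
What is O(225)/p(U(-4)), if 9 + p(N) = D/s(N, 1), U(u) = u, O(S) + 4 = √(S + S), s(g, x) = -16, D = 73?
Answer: 64/217 - 240*√2/217 ≈ -1.2692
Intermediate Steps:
O(S) = -4 + √2*√S (O(S) = -4 + √(S + S) = -4 + √(2*S) = -4 + √2*√S)
p(N) = -217/16 (p(N) = -9 + 73/(-16) = -9 + 73*(-1/16) = -9 - 73/16 = -217/16)
O(225)/p(U(-4)) = (-4 + √2*√225)/(-217/16) = (-4 + √2*15)*(-16/217) = (-4 + 15*√2)*(-16/217) = 64/217 - 240*√2/217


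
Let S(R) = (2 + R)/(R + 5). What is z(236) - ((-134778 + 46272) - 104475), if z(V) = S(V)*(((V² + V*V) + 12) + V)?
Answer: 73078741/241 ≈ 3.0323e+5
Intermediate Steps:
S(R) = (2 + R)/(5 + R)
z(V) = (2 + V)*(12 + V + 2*V²)/(5 + V) (z(V) = ((2 + V)/(5 + V))*(((V² + V*V) + 12) + V) = ((2 + V)/(5 + V))*(((V² + V²) + 12) + V) = ((2 + V)/(5 + V))*((2*V² + 12) + V) = ((2 + V)/(5 + V))*((12 + 2*V²) + V) = ((2 + V)/(5 + V))*(12 + V + 2*V²) = (2 + V)*(12 + V + 2*V²)/(5 + V))
z(236) - ((-134778 + 46272) - 104475) = (2 + 236)*(12 + 236 + 2*236²)/(5 + 236) - ((-134778 + 46272) - 104475) = 238*(12 + 236 + 2*55696)/241 - (-88506 - 104475) = (1/241)*238*(12 + 236 + 111392) - 1*(-192981) = (1/241)*238*111640 + 192981 = 26570320/241 + 192981 = 73078741/241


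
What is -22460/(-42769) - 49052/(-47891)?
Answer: 3173536848/2048250179 ≈ 1.5494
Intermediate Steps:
-22460/(-42769) - 49052/(-47891) = -22460*(-1/42769) - 49052*(-1/47891) = 22460/42769 + 49052/47891 = 3173536848/2048250179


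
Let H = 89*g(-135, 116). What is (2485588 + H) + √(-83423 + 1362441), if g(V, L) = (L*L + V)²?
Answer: 15795450237 + √1279018 ≈ 1.5795e+10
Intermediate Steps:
g(V, L) = (V + L²)² (g(V, L) = (L² + V)² = (V + L²)²)
H = 15792964649 (H = 89*(-135 + 116²)² = 89*(-135 + 13456)² = 89*13321² = 89*177449041 = 15792964649)
(2485588 + H) + √(-83423 + 1362441) = (2485588 + 15792964649) + √(-83423 + 1362441) = 15795450237 + √1279018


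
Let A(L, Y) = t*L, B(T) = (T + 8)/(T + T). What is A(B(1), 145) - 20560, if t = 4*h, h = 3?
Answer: -20506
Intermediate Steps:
B(T) = (8 + T)/(2*T) (B(T) = (8 + T)/((2*T)) = (8 + T)*(1/(2*T)) = (8 + T)/(2*T))
t = 12 (t = 4*3 = 12)
A(L, Y) = 12*L
A(B(1), 145) - 20560 = 12*((½)*(8 + 1)/1) - 20560 = 12*((½)*1*9) - 20560 = 12*(9/2) - 20560 = 54 - 20560 = -20506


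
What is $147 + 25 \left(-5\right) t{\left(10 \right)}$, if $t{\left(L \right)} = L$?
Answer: $-1103$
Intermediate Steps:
$147 + 25 \left(-5\right) t{\left(10 \right)} = 147 + 25 \left(-5\right) 10 = 147 - 1250 = -1103$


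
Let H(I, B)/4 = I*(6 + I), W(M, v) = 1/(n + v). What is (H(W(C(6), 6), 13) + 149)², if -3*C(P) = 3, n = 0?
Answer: 1898884/81 ≈ 23443.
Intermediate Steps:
C(P) = -1 (C(P) = -⅓*3 = -1)
W(M, v) = 1/v (W(M, v) = 1/(0 + v) = 1/v)
H(I, B) = 4*I*(6 + I) (H(I, B) = 4*(I*(6 + I)) = 4*I*(6 + I))
(H(W(C(6), 6), 13) + 149)² = (4*(6 + 1/6)/6 + 149)² = (4*(⅙)*(6 + ⅙) + 149)² = (4*(⅙)*(37/6) + 149)² = (37/9 + 149)² = (1378/9)² = 1898884/81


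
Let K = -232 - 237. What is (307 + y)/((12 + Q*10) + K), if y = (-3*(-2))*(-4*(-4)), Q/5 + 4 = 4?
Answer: -403/457 ≈ -0.88184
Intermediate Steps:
Q = 0 (Q = -20 + 5*4 = -20 + 20 = 0)
K = -469
y = 96 (y = 6*16 = 96)
(307 + y)/((12 + Q*10) + K) = (307 + 96)/((12 + 0*10) - 469) = 403/((12 + 0) - 469) = 403/(12 - 469) = 403/(-457) = 403*(-1/457) = -403/457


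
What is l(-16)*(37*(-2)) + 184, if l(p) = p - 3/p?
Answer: 10833/8 ≈ 1354.1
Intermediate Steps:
l(p) = p - 3/p
l(-16)*(37*(-2)) + 184 = (-16 - 3/(-16))*(37*(-2)) + 184 = (-16 - 3*(-1/16))*(-74) + 184 = (-16 + 3/16)*(-74) + 184 = -253/16*(-74) + 184 = 9361/8 + 184 = 10833/8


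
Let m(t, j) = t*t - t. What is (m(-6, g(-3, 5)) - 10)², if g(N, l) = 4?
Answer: 1024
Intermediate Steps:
m(t, j) = t² - t
(m(-6, g(-3, 5)) - 10)² = (-6*(-1 - 6) - 10)² = (-6*(-7) - 10)² = (42 - 10)² = 32² = 1024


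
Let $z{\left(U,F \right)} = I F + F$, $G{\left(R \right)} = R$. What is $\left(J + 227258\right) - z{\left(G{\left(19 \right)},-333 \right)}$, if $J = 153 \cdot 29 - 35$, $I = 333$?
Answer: $342882$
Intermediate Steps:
$J = 4402$ ($J = 4437 - 35 = 4402$)
$z{\left(U,F \right)} = 334 F$ ($z{\left(U,F \right)} = 333 F + F = 334 F$)
$\left(J + 227258\right) - z{\left(G{\left(19 \right)},-333 \right)} = \left(4402 + 227258\right) - 334 \left(-333\right) = 231660 - -111222 = 231660 + 111222 = 342882$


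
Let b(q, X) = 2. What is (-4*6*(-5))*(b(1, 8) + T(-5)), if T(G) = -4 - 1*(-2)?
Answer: 0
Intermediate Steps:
T(G) = -2 (T(G) = -4 + 2 = -2)
(-4*6*(-5))*(b(1, 8) + T(-5)) = (-4*6*(-5))*(2 - 2) = -24*(-5)*0 = 120*0 = 0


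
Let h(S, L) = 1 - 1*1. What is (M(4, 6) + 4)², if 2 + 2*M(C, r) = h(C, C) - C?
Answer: 1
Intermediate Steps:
h(S, L) = 0 (h(S, L) = 1 - 1 = 0)
M(C, r) = -1 - C/2 (M(C, r) = -1 + (0 - C)/2 = -1 + (-C)/2 = -1 - C/2)
(M(4, 6) + 4)² = ((-1 - ½*4) + 4)² = ((-1 - 2) + 4)² = (-3 + 4)² = 1² = 1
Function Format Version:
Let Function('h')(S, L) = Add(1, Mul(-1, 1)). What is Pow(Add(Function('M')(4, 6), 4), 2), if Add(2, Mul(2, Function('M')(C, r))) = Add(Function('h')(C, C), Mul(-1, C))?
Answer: 1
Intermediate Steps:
Function('h')(S, L) = 0 (Function('h')(S, L) = Add(1, -1) = 0)
Function('M')(C, r) = Add(-1, Mul(Rational(-1, 2), C)) (Function('M')(C, r) = Add(-1, Mul(Rational(1, 2), Add(0, Mul(-1, C)))) = Add(-1, Mul(Rational(1, 2), Mul(-1, C))) = Add(-1, Mul(Rational(-1, 2), C)))
Pow(Add(Function('M')(4, 6), 4), 2) = Pow(Add(Add(-1, Mul(Rational(-1, 2), 4)), 4), 2) = Pow(Add(Add(-1, -2), 4), 2) = Pow(Add(-3, 4), 2) = Pow(1, 2) = 1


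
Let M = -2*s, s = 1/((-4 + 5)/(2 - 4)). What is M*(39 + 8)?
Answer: 188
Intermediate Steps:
s = -2 (s = 1/(1/(-2)) = 1/(1*(-1/2)) = 1/(-1/2) = -2)
M = 4 (M = -2*(-2) = 4)
M*(39 + 8) = 4*(39 + 8) = 4*47 = 188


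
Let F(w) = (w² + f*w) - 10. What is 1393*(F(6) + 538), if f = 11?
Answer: 877590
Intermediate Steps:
F(w) = -10 + w² + 11*w (F(w) = (w² + 11*w) - 10 = -10 + w² + 11*w)
1393*(F(6) + 538) = 1393*((-10 + 6² + 11*6) + 538) = 1393*((-10 + 36 + 66) + 538) = 1393*(92 + 538) = 1393*630 = 877590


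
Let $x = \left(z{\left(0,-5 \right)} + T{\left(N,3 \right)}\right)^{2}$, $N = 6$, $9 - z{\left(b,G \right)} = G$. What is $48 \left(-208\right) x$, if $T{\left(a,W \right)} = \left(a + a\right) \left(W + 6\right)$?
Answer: $-148601856$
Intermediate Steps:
$z{\left(b,G \right)} = 9 - G$
$T{\left(a,W \right)} = 2 a \left(6 + W\right)$
$x = 14884$ ($x = \left(\left(9 - -5\right) + 2 \cdot 6 \left(6 + 3\right)\right)^{2} = \left(\left(9 + 5\right) + 2 \cdot 6 \cdot 9\right)^{2} = \left(14 + 108\right)^{2} = 122^{2} = 14884$)
$48 \left(-208\right) x = 48 \left(-208\right) 14884 = \left(-9984\right) 14884 = -148601856$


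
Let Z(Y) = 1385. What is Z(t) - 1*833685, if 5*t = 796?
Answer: -832300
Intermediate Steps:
t = 796/5 (t = (1/5)*796 = 796/5 ≈ 159.20)
Z(t) - 1*833685 = 1385 - 1*833685 = 1385 - 833685 = -832300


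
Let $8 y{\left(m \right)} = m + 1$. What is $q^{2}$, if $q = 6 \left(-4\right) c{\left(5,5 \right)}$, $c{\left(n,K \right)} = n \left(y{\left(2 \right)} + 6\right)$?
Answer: $585225$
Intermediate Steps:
$y{\left(m \right)} = \frac{1}{8} + \frac{m}{8}$ ($y{\left(m \right)} = \frac{m + 1}{8} = \frac{1 + m}{8} = \frac{1}{8} + \frac{m}{8}$)
$c{\left(n,K \right)} = \frac{51 n}{8}$ ($c{\left(n,K \right)} = n \left(\left(\frac{1}{8} + \frac{1}{8} \cdot 2\right) + 6\right) = n \left(\left(\frac{1}{8} + \frac{1}{4}\right) + 6\right) = n \left(\frac{3}{8} + 6\right) = n \frac{51}{8} = \frac{51 n}{8}$)
$q = -765$ ($q = 6 \left(-4\right) \frac{51}{8} \cdot 5 = \left(-24\right) \frac{255}{8} = -765$)
$q^{2} = \left(-765\right)^{2} = 585225$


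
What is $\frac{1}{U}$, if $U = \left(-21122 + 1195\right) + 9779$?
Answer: $- \frac{1}{10148} \approx -9.8542 \cdot 10^{-5}$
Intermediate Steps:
$U = -10148$ ($U = -19927 + 9779 = -10148$)
$\frac{1}{U} = \frac{1}{-10148} = - \frac{1}{10148}$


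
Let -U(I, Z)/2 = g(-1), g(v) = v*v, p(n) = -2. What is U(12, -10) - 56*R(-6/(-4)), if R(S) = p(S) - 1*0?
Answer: 110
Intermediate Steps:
g(v) = v²
U(I, Z) = -2 (U(I, Z) = -2*(-1)² = -2*1 = -2)
R(S) = -2 (R(S) = -2 - 1*0 = -2 + 0 = -2)
U(12, -10) - 56*R(-6/(-4)) = -2 - 56*(-2) = -2 + 112 = 110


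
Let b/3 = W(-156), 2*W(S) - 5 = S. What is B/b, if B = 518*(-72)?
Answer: 24864/151 ≈ 164.66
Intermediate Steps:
W(S) = 5/2 + S/2
b = -453/2 (b = 3*(5/2 + (1/2)*(-156)) = 3*(5/2 - 78) = 3*(-151/2) = -453/2 ≈ -226.50)
B = -37296
B/b = -37296/(-453/2) = -37296*(-2/453) = 24864/151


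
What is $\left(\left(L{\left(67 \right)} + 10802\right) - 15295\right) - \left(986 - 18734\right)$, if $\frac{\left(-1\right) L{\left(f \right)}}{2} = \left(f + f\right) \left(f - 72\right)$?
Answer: $14595$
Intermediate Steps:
$L{\left(f \right)} = - 4 f \left(-72 + f\right)$ ($L{\left(f \right)} = - 2 \left(f + f\right) \left(f - 72\right) = - 2 \cdot 2 f \left(-72 + f\right) = - 4 f \left(-72 + f\right)$)
$\left(\left(L{\left(67 \right)} + 10802\right) - 15295\right) - \left(986 - 18734\right) = \left(\left(4 \cdot 67 \left(72 - 67\right) + 10802\right) - 15295\right) - \left(986 - 18734\right) = \left(\left(4 \cdot 67 \cdot 5 + 10802\right) - 15295\right) - -17748 = \left(\left(1340 + 10802\right) - 15295\right) + 17748 = \left(12142 - 15295\right) + 17748 = -3153 + 17748 = 14595$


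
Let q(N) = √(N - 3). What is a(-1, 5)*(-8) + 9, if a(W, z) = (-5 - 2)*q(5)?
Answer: 9 + 56*√2 ≈ 88.196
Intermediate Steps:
q(N) = √(-3 + N)
a(W, z) = -7*√2 (a(W, z) = (-5 - 2)*√(-3 + 5) = -7*√2)
a(-1, 5)*(-8) + 9 = -7*√2*(-8) + 9 = 56*√2 + 9 = 9 + 56*√2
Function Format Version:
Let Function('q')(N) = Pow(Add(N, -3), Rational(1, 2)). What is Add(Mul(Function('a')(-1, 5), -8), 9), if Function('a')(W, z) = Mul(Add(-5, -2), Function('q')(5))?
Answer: Add(9, Mul(56, Pow(2, Rational(1, 2)))) ≈ 88.196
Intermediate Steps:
Function('q')(N) = Pow(Add(-3, N), Rational(1, 2))
Function('a')(W, z) = Mul(-7, Pow(2, Rational(1, 2))) (Function('a')(W, z) = Mul(Add(-5, -2), Pow(Add(-3, 5), Rational(1, 2))) = Mul(-7, Pow(2, Rational(1, 2))))
Add(Mul(Function('a')(-1, 5), -8), 9) = Add(Mul(Mul(-7, Pow(2, Rational(1, 2))), -8), 9) = Add(Mul(56, Pow(2, Rational(1, 2))), 9) = Add(9, Mul(56, Pow(2, Rational(1, 2))))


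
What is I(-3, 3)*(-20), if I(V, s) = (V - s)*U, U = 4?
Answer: 480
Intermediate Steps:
I(V, s) = -4*s + 4*V (I(V, s) = (V - s)*4 = -4*s + 4*V)
I(-3, 3)*(-20) = (-4*3 + 4*(-3))*(-20) = (-12 - 12)*(-20) = -24*(-20) = 480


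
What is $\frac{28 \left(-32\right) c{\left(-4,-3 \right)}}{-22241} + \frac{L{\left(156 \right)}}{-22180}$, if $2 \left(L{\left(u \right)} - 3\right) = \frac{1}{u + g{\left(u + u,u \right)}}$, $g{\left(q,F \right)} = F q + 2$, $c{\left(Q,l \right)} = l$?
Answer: $- \frac{5828989764821}{48176203410800} \approx -0.12099$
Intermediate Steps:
$g{\left(q,F \right)} = 2 + F q$
$L{\left(u \right)} = 3 + \frac{1}{2 \left(2 + u + 2 u^{2}\right)}$ ($L{\left(u \right)} = 3 + \frac{1}{2 \left(u + \left(2 + u \left(u + u\right)\right)\right)} = 3 + \frac{1}{2 \left(u + \left(2 + u 2 u\right)\right)} = 3 + \frac{1}{2 \left(u + \left(2 + 2 u^{2}\right)\right)} = 3 + \frac{1}{2 \left(2 + u + 2 u^{2}\right)}$)
$\frac{28 \left(-32\right) c{\left(-4,-3 \right)}}{-22241} + \frac{L{\left(156 \right)}}{-22180} = \frac{28 \left(-32\right) \left(-3\right)}{-22241} + \frac{\frac{1}{2} \frac{1}{2 + 156 + 2 \cdot 156^{2}} \left(13 + 6 \cdot 156 + 12 \cdot 156^{2}\right)}{-22180} = \left(-896\right) \left(-3\right) \left(- \frac{1}{22241}\right) + \frac{13 + 936 + 12 \cdot 24336}{2 \left(2 + 156 + 2 \cdot 24336\right)} \left(- \frac{1}{22180}\right) = 2688 \left(- \frac{1}{22241}\right) + \frac{13 + 936 + 292032}{2 \left(2 + 156 + 48672\right)} \left(- \frac{1}{22180}\right) = - \frac{2688}{22241} + \frac{1}{2} \cdot \frac{1}{48830} \cdot 292981 \left(- \frac{1}{22180}\right) = - \frac{2688}{22241} + \frac{292981}{97660} \left(- \frac{1}{22180}\right) = - \frac{2688}{22241} - \frac{292981}{2166098800} = - \frac{5828989764821}{48176203410800}$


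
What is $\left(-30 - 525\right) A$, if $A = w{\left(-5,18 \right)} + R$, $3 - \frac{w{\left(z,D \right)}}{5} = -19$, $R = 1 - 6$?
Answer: $-58275$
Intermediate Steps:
$R = -5$ ($R = 1 - 6 = -5$)
$w{\left(z,D \right)} = 110$ ($w{\left(z,D \right)} = 15 - -95 = 15 + 95 = 110$)
$A = 105$ ($A = 110 - 5 = 105$)
$\left(-30 - 525\right) A = \left(-30 - 525\right) 105 = \left(-555\right) 105 = -58275$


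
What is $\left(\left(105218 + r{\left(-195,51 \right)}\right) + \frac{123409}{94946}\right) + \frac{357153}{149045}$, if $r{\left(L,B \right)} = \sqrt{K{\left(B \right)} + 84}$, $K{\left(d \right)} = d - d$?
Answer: $\frac{1489016060985403}{14151226570} + 2 \sqrt{21} \approx 1.0523 \cdot 10^{5}$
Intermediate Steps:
$K{\left(d \right)} = 0$
$r{\left(L,B \right)} = 2 \sqrt{21}$ ($r{\left(L,B \right)} = \sqrt{0 + 84} = \sqrt{84} = 2 \sqrt{21}$)
$\left(\left(105218 + r{\left(-195,51 \right)}\right) + \frac{123409}{94946}\right) + \frac{357153}{149045} = \left(\left(105218 + 2 \sqrt{21}\right) + \frac{123409}{94946}\right) + \frac{357153}{149045} = \left(\frac{9990151637}{94946} + 2 \sqrt{21}\right) + \frac{357153}{149045} = \frac{1489016060985403}{14151226570} + 2 \sqrt{21}$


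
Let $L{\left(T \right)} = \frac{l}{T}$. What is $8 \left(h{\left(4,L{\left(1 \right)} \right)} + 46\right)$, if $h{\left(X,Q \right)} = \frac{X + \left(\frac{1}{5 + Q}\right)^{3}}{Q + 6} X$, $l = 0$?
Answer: $\frac{48672}{125} \approx 389.38$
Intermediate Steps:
$L{\left(T \right)} = 0$ ($L{\left(T \right)} = \frac{0}{T} = 0$)
$h{\left(X,Q \right)} = \frac{X \left(X + \frac{1}{\left(5 + Q\right)^{3}}\right)}{6 + Q}$ ($h{\left(X,Q \right)} = \frac{X + \frac{1}{\left(5 + Q\right)^{3}}}{6 + Q} X = \frac{X \left(X + \frac{1}{\left(5 + Q\right)^{3}}\right)}{6 + Q}$)
$8 \left(h{\left(4,L{\left(1 \right)} \right)} + 46\right) = 8 \left(\frac{4 \left(1 + 4 \left(5 + 0\right)^{3}\right)}{\left(5 + 0\right)^{3} \left(6 + 0\right)} + 46\right) = 8 \left(\frac{4 \left(1 + 4 \cdot 5^{3}\right)}{125 \cdot 6} + 46\right) = 8 \left(4 \cdot \frac{1}{125} \cdot \frac{1}{6} \left(1 + 4 \cdot 125\right) + 46\right) = 8 \left(4 \cdot \frac{1}{125} \cdot \frac{1}{6} \left(1 + 500\right) + 46\right) = 8 \left(4 \cdot \frac{1}{125} \cdot \frac{1}{6} \cdot 501 + 46\right) = 8 \left(\frac{334}{125} + 46\right) = 8 \cdot \frac{6084}{125} = \frac{48672}{125}$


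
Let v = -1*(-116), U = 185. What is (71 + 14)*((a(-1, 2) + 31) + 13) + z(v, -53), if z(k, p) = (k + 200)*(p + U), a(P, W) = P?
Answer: 45367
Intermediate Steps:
v = 116
z(k, p) = (185 + p)*(200 + k) (z(k, p) = (k + 200)*(p + 185) = (200 + k)*(185 + p) = (185 + p)*(200 + k))
(71 + 14)*((a(-1, 2) + 31) + 13) + z(v, -53) = (71 + 14)*((-1 + 31) + 13) + (37000 + 185*116 + 200*(-53) + 116*(-53)) = 85*(30 + 13) + (37000 + 21460 - 10600 - 6148) = 85*43 + 41712 = 3655 + 41712 = 45367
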